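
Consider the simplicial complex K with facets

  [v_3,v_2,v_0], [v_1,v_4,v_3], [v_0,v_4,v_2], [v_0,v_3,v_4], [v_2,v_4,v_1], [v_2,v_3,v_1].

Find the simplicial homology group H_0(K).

H_0 ≅ Z.

Order the vertices as v_0 < v_1 < v_2 < v_3 < v_4. Listing each simplex with vertices in this order, K has dimension 2 with simplices:

  0-simplices (5): [v_0], [v_1], [v_2], [v_3], [v_4]
  1-simplices (9): [v_0,v_2], [v_0,v_3], [v_0,v_4], [v_1,v_2], [v_1,v_3], [v_1,v_4], [v_2,v_3], [v_2,v_4], [v_3,v_4]
  2-simplices (6): [v_0,v_2,v_3], [v_0,v_2,v_4], [v_0,v_3,v_4], [v_1,v_2,v_3], [v_1,v_2,v_4], [v_1,v_3,v_4]

giving chain groups C_0 ≅ Z^5, C_1 ≅ Z^9, C_2 ≅ Z^6.

∂_1: C_1 → C_0 maps an edge to its endpoints' difference, ∂[p,q] = q − p. For instance
  ∂[v_0,v_2] = [v_2] − [v_0].
The 5×9 boundary matrix has rank 4 and Smith normal form diag(1,1,1,1).

The boundary map ∂_2: C_2 → C_1 acts by ∂[p,q,r] = [q,r] − [p,r] + [p,q]. For instance
  ∂[v_1,v_2,v_3] = [v_2,v_3] − [v_1,v_3] + [v_1,v_2],
  ∂[v_0,v_2,v_3] = [v_2,v_3] − [v_0,v_3] + [v_0,v_2].
This gives a 9×6 integer matrix of rank 5; reducing to Smith normal form yields diagonal entries (1,1,1,1,1).

Reading off H_k = ker ∂_k / im ∂_{k+1}:

  H_0: rank C_0 − rank ∂_1 = 5 − 4 = 1, and the invariant factors of ∂_1 are all 1, so H_0 ≅ Z.

(K is a triangulation of the 2-sphere S^2.)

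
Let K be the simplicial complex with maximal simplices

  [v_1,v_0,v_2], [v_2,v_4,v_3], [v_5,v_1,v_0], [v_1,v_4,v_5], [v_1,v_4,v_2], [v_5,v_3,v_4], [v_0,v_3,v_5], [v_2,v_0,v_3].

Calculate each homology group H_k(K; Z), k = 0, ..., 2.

H_0 = Z,  H_1 = 0,  H_2 = Z.

Order the vertices as v_0 < v_1 < v_2 < v_3 < v_4 < v_5. Listing each simplex with vertices in this order, K has dimension 2 with simplices:

  0-simplices (6): [v_0], [v_1], [v_2], [v_3], [v_4], [v_5]
  1-simplices (12): [v_0,v_1], [v_0,v_2], [v_0,v_3], [v_0,v_5], [v_1,v_2], [v_1,v_4], [v_1,v_5], [v_2,v_3], [v_2,v_4], [v_3,v_4], [v_3,v_5], [v_4,v_5]
  2-simplices (8): [v_0,v_1,v_2], [v_0,v_1,v_5], [v_0,v_2,v_3], [v_0,v_3,v_5], [v_1,v_2,v_4], [v_1,v_4,v_5], [v_2,v_3,v_4], [v_3,v_4,v_5]

Hence C_0 ≅ Z^6, C_1 ≅ Z^12, C_2 ≅ Z^8.

Boundary ∂_1: C_1 → C_0 sends each edge [p,q] (with p < q) to q − p. For instance
  ∂[v_1,v_2] = [v_2] − [v_1].
The 6×12 boundary matrix has rank 5 and Smith normal form diag(1,1,1,1,1).

∂_2: C_2 → C_1 maps a triangle to the signed sum of its edges. For instance
  ∂[v_0,v_1,v_2] = [v_1,v_2] − [v_0,v_2] + [v_0,v_1],
  ∂[v_1,v_2,v_4] = [v_2,v_4] − [v_1,v_4] + [v_1,v_2].
The resulting 12×8 matrix has rank 7, and its Smith normal form has invariant factors (1,1,1,1,1,1,1).

Reading off H_k = ker ∂_k / im ∂_{k+1}:

  H_0: rank C_0 − rank ∂_1 = 6 − 5 = 1, and the invariant factors of ∂_1 are all 1, so H_0 ≅ Z.
  H_1: rank ker ∂_1 − rank ∂_2 = (12 − 5) − 7 = 0, and the invariant factors of ∂_2 are all 1, so H_1 ≅ 0.
  H_2: rank ker ∂_2 − rank ∂_3 = (8 − 7) − 0 = 1, and there is no ∂_3, so H_2 ≅ Z.

(K is a triangulation of the 2-sphere S^2.)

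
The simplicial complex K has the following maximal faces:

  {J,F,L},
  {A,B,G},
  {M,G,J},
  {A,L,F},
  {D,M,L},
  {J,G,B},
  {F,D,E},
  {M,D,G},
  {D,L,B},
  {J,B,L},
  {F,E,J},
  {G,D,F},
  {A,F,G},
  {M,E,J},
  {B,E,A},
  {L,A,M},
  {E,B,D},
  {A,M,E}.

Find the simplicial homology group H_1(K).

Order the vertices as A < B < D < E < F < G < J < L < M. Listing each simplex with vertices in this order, K has dimension 2 with simplices:

  0-simplices (9): A, B, D, E, F, G, J, L, M
  1-simplices (27): AB, AE, AF, AG, AL, AM, BD, BE, BG, BJ, BL, DE, DF, DG, DL, DM, EF, EJ, EM, FG, FJ, FL, GJ, GM, JL, JM, LM
  2-simplices (18): ABE, ABG, AEM, AFG, AFL, ALM, BDE, BDL, BGJ, BJL, DEF, DFG, DGM, DLM, EFJ, EJM, FJL, GJM

giving chain groups C_0 ≅ Z^9, C_1 ≅ Z^27, C_2 ≅ Z^18.

∂_1: C_1 → C_0 maps an edge to its endpoints' difference, ∂[p,q] = q − p. For instance
  ∂BJ = J − B.
As a 9×27 matrix over Z this has rank 8, with invariant factors (1,1,1,1,1,1,1,1).

∂_2: C_2 → C_1 sends each 2-simplex [p,q,r] to [q,r] − [p,r] + [p,q]. For instance
  ∂BDL = DL − BL + BD,
  ∂EFJ = FJ − EJ + EF.
This gives a 27×18 integer matrix of rank 17; reducing to Smith normal form yields diagonal entries (1,1,1,1,1,1,1,1,1,1,1,1,1,1,1,1,1).

Now H_k = ker ∂_k / im ∂_{k+1}, so:

  H_1: rank ker ∂_1 − rank ∂_2 = (27 − 8) − 17 = 2, and the invariant factors of ∂_2 are all 1, so H_1 ≅ Z^2.

H_1 = Z^2.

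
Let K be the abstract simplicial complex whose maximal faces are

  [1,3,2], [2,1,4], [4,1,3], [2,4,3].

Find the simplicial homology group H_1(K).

H_1 = 0.

K has 4 vertices, 6 edges, 4 triangles.
rank ∂_1 = 3, rank ∂_2 = 3 ⇒ b_1 = 6 − 3 − 3 = 0; all invariant factors of ∂_2 are 1 so no torsion. So H_1 = 0.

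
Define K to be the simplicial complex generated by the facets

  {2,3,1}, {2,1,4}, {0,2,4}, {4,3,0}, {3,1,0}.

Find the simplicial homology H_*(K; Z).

Take the total order 0 < 1 < 2 < 3 < 4 on the vertex set. Then K (dimension 2) consists of the simplices:

  0-simplices (5): [0], [1], [2], [3], [4]
  1-simplices (10): [0,1], [0,2], [0,3], [0,4], [1,2], [1,3], [1,4], [2,3], [2,4], [3,4]
  2-simplices (5): [0,1,3], [0,2,4], [0,3,4], [1,2,3], [1,2,4]

so the chain groups are C_0 ≅ Z^5, C_1 ≅ Z^10, C_2 ≅ Z^5.

Boundary ∂_1: C_1 → C_0 is given by ∂[p,q] = [q] − [p]. For instance
  ∂[2,4] = [4] − [2].
The resulting 5×10 matrix has rank 4, and its Smith normal form has invariant factors (1,1,1,1).

∂_2: C_2 → C_1 acts by ∂[p,q,r] = [q,r] − [p,r] + [p,q]. For instance
  ∂[0,1,3] = [1,3] − [0,3] + [0,1],
  ∂[0,2,4] = [2,4] − [0,4] + [0,2].
This gives a 10×5 integer matrix of rank 5; reducing to Smith normal form yields diagonal entries (1,1,1,1,1).

Computing H_k = (kernel of ∂_k) / (image of ∂_{k+1}):

  H_0: rank C_0 − rank ∂_1 = 5 − 4 = 1, and the invariant factors of ∂_1 are all 1, so H_0 ≅ Z.
  H_1: rank ker ∂_1 − rank ∂_2 = (10 − 4) − 5 = 1, and the invariant factors of ∂_2 are all 1, so H_1 ≅ Z.
  H_2: rank ker ∂_2 − rank ∂_3 = (5 − 5) − 0 = 0, and there is no ∂_3, so H_2 ≅ 0.

As a check, the Euler characteristic is 5 − 10 + 5 = 0, which agrees with 1 − 1 + 0 = 0.

H_0 ≅ Z,  H_1 ≅ Z,  H_2 = 0.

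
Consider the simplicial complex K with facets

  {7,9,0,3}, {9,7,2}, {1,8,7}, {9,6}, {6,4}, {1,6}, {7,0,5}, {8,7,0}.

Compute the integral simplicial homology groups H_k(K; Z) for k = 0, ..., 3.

We work with the vertex ordering 0 < 1 < 2 < 3 < 4 < 5 < 6 < 7 < 8 < 9. The simplices of K, each written with vertices in increasing order, are:

  0-simplices (10): [0], [1], [2], [3], [4], [5], [6], [7], [8], [9]
  1-simplices (17): [0,3], [0,5], [0,7], [0,8], [0,9], [1,6], [1,7], [1,8], [2,7], [2,9], [3,7], [3,9], [4,6], [5,7], [6,9], [7,8], [7,9]
  2-simplices (8): [0,3,7], [0,3,9], [0,5,7], [0,7,8], [0,7,9], [1,7,8], [2,7,9], [3,7,9]
  3-simplices (1): [0,3,7,9]

Hence C_0 ≅ Z^10, C_1 ≅ Z^17, C_2 ≅ Z^8, C_3 ≅ Z^1.

The boundary map ∂_1: C_1 → C_0 sends each edge [p,q] (with p < q) to q − p.
The resulting 10×17 matrix has rank 9, and its Smith normal form has invariant factors (1,1,1,1,1,1,1,1,1).

∂_2: C_2 → C_1 sends each 2-simplex [p,q,r] to [q,r] − [p,r] + [p,q]. For instance
  ∂[0,7,8] = [7,8] − [0,8] + [0,7],
  ∂[0,3,7] = [3,7] − [0,7] + [0,3].
The resulting 17×8 matrix has rank 7, and its Smith normal form has invariant factors (1,1,1,1,1,1,1).

∂_3: C_3 → C_2 sends each 3-simplex σ to the alternating sum Σ_i (−1)^i (σ with its i-th vertex removed). For instance
  ∂[0,3,7,9] = [3,7,9] − [0,7,9] + [0,3,9] − [0,3,7].
The resulting 8×1 matrix has rank 1, and its Smith normal form has invariant factors (1).

Reading off H_k = ker ∂_k / im ∂_{k+1}:

  H_0: rank C_0 − rank ∂_1 = 10 − 9 = 1, and the invariant factors of ∂_1 are all 1, so H_0 = Z.
  H_1: rank ker ∂_1 − rank ∂_2 = (17 − 9) − 7 = 1, and the invariant factors of ∂_2 are all 1, so H_1 = Z.
  H_2: rank ker ∂_2 − rank ∂_3 = (8 − 7) − 1 = 0, and the invariant factors of ∂_3 are all 1, so H_2 = 0.
  H_3: rank ker ∂_3 − rank ∂_4 = (1 − 1) − 0 = 0, and there is no ∂_4, so H_3 = 0.

H_0 ≅ Z,  H_1 ≅ Z,  H_2 = 0,  H_3 = 0.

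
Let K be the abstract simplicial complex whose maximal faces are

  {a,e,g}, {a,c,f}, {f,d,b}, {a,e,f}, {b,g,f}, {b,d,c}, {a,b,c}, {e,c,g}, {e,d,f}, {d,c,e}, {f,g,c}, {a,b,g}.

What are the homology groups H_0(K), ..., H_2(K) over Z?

H_0 = Z,  H_1 = Z/2,  H_2 = 0.

We work with the vertex ordering a < b < c < d < e < f < g. The simplices of K, each written with vertices in increasing order, are:

  0-simplices (7): a, b, c, d, e, f, g
  1-simplices (18): ab, ac, ae, af, ag, bc, bd, bf, bg, cd, ce, cf, cg, de, df, ef, eg, fg
  2-simplices (12): abc, abg, acf, aef, aeg, bcd, bdf, bfg, cde, ceg, cfg, def

giving chain groups C_0 ≅ Z^7, C_1 ≅ Z^18, C_2 ≅ Z^12.

∂_1: C_1 → C_0 is given by ∂[p,q] = [q] − [p].
The resulting 7×18 matrix has rank 6, and its Smith normal form has invariant factors (1,1,1,1,1,1).

Boundary ∂_2: C_2 → C_1 acts by ∂[p,q,r] = [q,r] − [p,r] + [p,q]. For instance
  ∂aef = ef − af + ae,
  ∂bdf = df − bf + bd.
As a 18×12 matrix over Z this has rank 12, with invariant factors (1,1,1,1,1,1,1,1,1,1,1,2).

From H_k ≅ ker(∂_k) / im(∂_{k+1}) we obtain:

  H_0: rank C_0 − rank ∂_1 = 7 − 6 = 1, and the invariant factors of ∂_1 are all 1, so H_0 ≅ Z.
  H_1: rank ker ∂_1 − rank ∂_2 = (18 − 6) − 12 = 0, and ∂_2 has invariant factor 2 > 1, so H_1 ≅ Z/2.
  H_2: rank ker ∂_2 − rank ∂_3 = (12 − 12) − 0 = 0, and there is no ∂_3, so H_2 ≅ 0.

(K is a triangulation of the real projective plane RP^2.)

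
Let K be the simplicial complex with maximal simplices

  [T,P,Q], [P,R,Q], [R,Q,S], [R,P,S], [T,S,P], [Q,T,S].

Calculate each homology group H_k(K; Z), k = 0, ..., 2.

We work with the vertex ordering P < Q < R < S < T. The simplices of K, each written with vertices in increasing order, are:

  0-simplices (5): P, Q, R, S, T
  1-simplices (9): PQ, PR, PS, PT, QR, QS, QT, RS, ST
  2-simplices (6): PQR, PQT, PRS, PST, QRS, QST

Hence C_0 ≅ Z^5, C_1 ≅ Z^9, C_2 ≅ Z^6.

The boundary map ∂_1: C_1 → C_0 is given by ∂[p,q] = [q] − [p]. For instance
  ∂RS = S − R.
The resulting 5×9 matrix has rank 4, and its Smith normal form has invariant factors (1,1,1,1).

∂_2: C_2 → C_1 maps a triangle to the signed sum of its edges. For instance
  ∂PQT = QT − PT + PQ,
  ∂PRS = RS − PS + PR.
The resulting 9×6 matrix has rank 5, and its Smith normal form has invariant factors (1,1,1,1,1).

Reading off H_k = ker ∂_k / im ∂_{k+1}:

  H_0: rank C_0 − rank ∂_1 = 5 − 4 = 1, and the invariant factors of ∂_1 are all 1, so H_0 ≅ Z.
  H_1: rank ker ∂_1 − rank ∂_2 = (9 − 4) − 5 = 0, and the invariant factors of ∂_2 are all 1, so H_1 ≅ 0.
  H_2: rank ker ∂_2 − rank ∂_3 = (6 − 5) − 0 = 1, and there is no ∂_3, so H_2 ≅ Z.

H_0 = Z,  H_1 = 0,  H_2 = Z.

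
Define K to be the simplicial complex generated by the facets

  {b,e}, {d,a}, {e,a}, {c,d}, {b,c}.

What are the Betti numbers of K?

K has 5 vertices, 5 edges.
rank ∂_0 = 0, rank ∂_1 = 4 ⇒ b_0 = 5 − 0 − 4 = 1; all invariant factors of ∂_1 are 1 so no torsion. So H_0 ≅ Z.
rank ∂_1 = 4, rank ∂_2 = 0 ⇒ b_1 = 5 − 4 − 0 = 1. So H_1 ≅ Z.

b_0 = 1, b_1 = 1.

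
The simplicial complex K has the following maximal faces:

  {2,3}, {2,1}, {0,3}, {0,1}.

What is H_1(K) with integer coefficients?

Take the total order 0 < 1 < 2 < 3 on the vertex set. Then K (dimension 1) consists of the simplices:

  0-simplices (4): [0], [1], [2], [3]
  1-simplices (4): [0,1], [0,3], [1,2], [2,3]

Hence C_0 ≅ Z^4, C_1 ≅ Z^4.

∂_1: C_1 → C_0 is given by ∂[p,q] = [q] − [p].
This gives a 4×4 integer matrix of rank 3; reducing to Smith normal form yields diagonal entries (1,1,1).

Computing H_k = (kernel of ∂_k) / (image of ∂_{k+1}):

  H_1: rank ker ∂_1 − rank ∂_2 = (4 − 3) − 0 = 1, and there is no ∂_2, so H_1 ≅ Z.

(K is a triangulation of the circle S^1.)

H_1 = Z.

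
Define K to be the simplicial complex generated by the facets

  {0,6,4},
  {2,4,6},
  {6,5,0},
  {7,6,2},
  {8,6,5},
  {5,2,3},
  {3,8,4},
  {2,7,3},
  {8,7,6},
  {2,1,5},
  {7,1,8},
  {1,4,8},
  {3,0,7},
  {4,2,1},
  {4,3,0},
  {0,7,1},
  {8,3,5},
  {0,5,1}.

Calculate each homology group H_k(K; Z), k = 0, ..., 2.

K has 9 vertices, 27 edges, 18 triangles.
rank ∂_0 = 0, rank ∂_1 = 8 ⇒ b_0 = 9 − 0 − 8 = 1; all invariant factors of ∂_1 are 1 so no torsion. So H_0 = Z.
rank ∂_1 = 8, rank ∂_2 = 17 ⇒ b_1 = 27 − 8 − 17 = 2; all invariant factors of ∂_2 are 1 so no torsion. So H_1 = Z^2.
rank ∂_2 = 17, rank ∂_3 = 0 ⇒ b_2 = 18 − 17 − 0 = 1. So H_2 = Z.

H_0 ≅ Z,  H_1 ≅ Z^2,  H_2 ≅ Z.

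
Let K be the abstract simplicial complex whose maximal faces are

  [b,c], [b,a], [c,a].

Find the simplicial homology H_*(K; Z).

K has 3 vertices, 3 edges.
rank ∂_0 = 0, rank ∂_1 = 2 ⇒ b_0 = 3 − 0 − 2 = 1; all invariant factors of ∂_1 are 1 so no torsion. So H_0 ≅ Z.
rank ∂_1 = 2, rank ∂_2 = 0 ⇒ b_1 = 3 − 2 − 0 = 1. So H_1 ≅ Z.

H_0 = Z,  H_1 = Z.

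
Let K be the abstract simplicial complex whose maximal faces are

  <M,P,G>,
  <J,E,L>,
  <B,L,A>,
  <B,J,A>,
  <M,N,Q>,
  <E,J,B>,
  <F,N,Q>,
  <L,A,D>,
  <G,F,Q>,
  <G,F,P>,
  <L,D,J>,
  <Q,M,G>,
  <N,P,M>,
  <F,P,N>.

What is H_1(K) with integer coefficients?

H_1 = Z.

Order the vertices as A < B < D < E < F < G < J < L < M < N < P < Q. Listing each simplex with vertices in this order, K has dimension 2 with simplices:

  0-simplices (12): A, B, D, E, F, G, J, L, M, N, P, Q
  1-simplices (24): AB, AD, AJ, AL, BE, BJ, BL, DJ, DL, EJ, EL, FG, FN, FP, FQ, GM, GP, GQ, JL, MN, MP, MQ, NP, NQ
  2-simplices (14): ABJ, ABL, ADL, BEJ, DJL, EJL, FGP, FGQ, FNP, FNQ, GMP, GMQ, MNP, MNQ

Hence C_0 ≅ Z^12, C_1 ≅ Z^24, C_2 ≅ Z^14.

Boundary ∂_1: C_1 → C_0 maps an edge to its endpoints' difference, ∂[p,q] = q − p.
As a 12×24 matrix over Z this has rank 10, with invariant factors (1,1,1,1,1,1,1,1,1,1).

∂_2: C_2 → C_1 maps a triangle to the signed sum of its edges. For instance
  ∂GMP = MP − GP + GM,
  ∂BEJ = EJ − BJ + BE.
The 24×14 boundary matrix has rank 13 and Smith normal form diag(1,1,1,1,1,1,1,1,1,1,1,1,1).

Now H_k = ker ∂_k / im ∂_{k+1}, so:

  H_1: rank ker ∂_1 − rank ∂_2 = (24 − 10) − 13 = 1, and the invariant factors of ∂_2 are all 1, so H_1 ≅ Z.

(K is a triangulation of the disjoint union of the cylinder S^1 x I and the 2-sphere S^2.)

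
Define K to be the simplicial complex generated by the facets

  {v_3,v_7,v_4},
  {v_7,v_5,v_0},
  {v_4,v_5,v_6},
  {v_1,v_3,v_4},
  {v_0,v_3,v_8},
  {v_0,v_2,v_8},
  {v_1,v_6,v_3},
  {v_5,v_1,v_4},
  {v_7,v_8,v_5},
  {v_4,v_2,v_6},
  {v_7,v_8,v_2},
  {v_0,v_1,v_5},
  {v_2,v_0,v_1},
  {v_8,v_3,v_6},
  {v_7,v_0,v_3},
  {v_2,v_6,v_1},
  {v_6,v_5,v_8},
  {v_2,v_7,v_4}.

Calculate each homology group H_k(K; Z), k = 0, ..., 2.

H_0 ≅ Z,  H_1 ≅ Z × Z/2,  H_2 = 0.

Order the vertices as v_0 < v_1 < v_2 < v_3 < v_4 < v_5 < v_6 < v_7 < v_8. Listing each simplex with vertices in this order, K has dimension 2 with simplices:

  0-simplices (9): [v_0], [v_1], [v_2], [v_3], [v_4], [v_5], [v_6], [v_7], [v_8]
  1-simplices (27): (27 of them)
  2-simplices (18): (18 of them)

so the chain groups are C_0 ≅ Z^9, C_1 ≅ Z^27, C_2 ≅ Z^18.

∂_1: C_1 → C_0 maps an edge to its endpoints' difference, ∂[p,q] = q − p.
This gives a 9×27 integer matrix of rank 8; reducing to Smith normal form yields diagonal entries (1,1,1,1,1,1,1,1).

Boundary ∂_2: C_2 → C_1 sends each 2-simplex [p,q,r] to [q,r] − [p,r] + [p,q]. For instance
  ∂[v_0,v_1,v_5] = [v_1,v_5] − [v_0,v_5] + [v_0,v_1],
  ∂[v_5,v_6,v_8] = [v_6,v_8] − [v_5,v_8] + [v_5,v_6].
The 27×18 boundary matrix has rank 18 and Smith normal form diag(1,1,1,1,1,1,1,1,1,1,1,1,1,1,1,1,1,2).

From H_k ≅ ker(∂_k) / im(∂_{k+1}) we obtain:

  H_0: rank C_0 − rank ∂_1 = 9 − 8 = 1, and the invariant factors of ∂_1 are all 1, so H_0 = Z.
  H_1: rank ker ∂_1 − rank ∂_2 = (27 − 8) − 18 = 1, and ∂_2 has invariant factor 2 > 1, so H_1 = Z × Z/2.
  H_2: rank ker ∂_2 − rank ∂_3 = (18 − 18) − 0 = 0, and there is no ∂_3, so H_2 = 0.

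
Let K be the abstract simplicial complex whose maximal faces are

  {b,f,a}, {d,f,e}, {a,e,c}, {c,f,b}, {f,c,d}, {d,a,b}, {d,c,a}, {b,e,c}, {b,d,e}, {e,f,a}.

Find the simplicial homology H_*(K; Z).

H_0 = Z,  H_1 = Z/2,  H_2 = 0.

Take the total order a < b < c < d < e < f on the vertex set. Then K (dimension 2) consists of the simplices:

  0-simplices (6): a, b, c, d, e, f
  1-simplices (15): ab, ac, ad, ae, af, bc, bd, be, bf, cd, ce, cf, de, df, ef
  2-simplices (10): abd, abf, acd, ace, aef, bce, bcf, bde, cdf, def

so the chain groups are C_0 ≅ Z^6, C_1 ≅ Z^15, C_2 ≅ Z^10.

The boundary map ∂_1: C_1 → C_0 sends each edge [p,q] (with p < q) to q − p.
This gives a 6×15 integer matrix of rank 5; reducing to Smith normal form yields diagonal entries (1,1,1,1,1).

∂_2: C_2 → C_1 sends each 2-simplex [p,q,r] to [q,r] − [p,r] + [p,q]. For instance
  ∂ace = ce − ae + ac,
  ∂def = ef − df + de.
The 15×10 boundary matrix has rank 10 and Smith normal form diag(1,1,1,1,1,1,1,1,1,2).

Reading off H_k = ker ∂_k / im ∂_{k+1}:

  H_0: rank C_0 − rank ∂_1 = 6 − 5 = 1, and the invariant factors of ∂_1 are all 1, so H_0 ≅ Z.
  H_1: rank ker ∂_1 − rank ∂_2 = (15 − 5) − 10 = 0, and ∂_2 has invariant factor 2 > 1, so H_1 ≅ Z/2.
  H_2: rank ker ∂_2 − rank ∂_3 = (10 − 10) − 0 = 0, and there is no ∂_3, so H_2 ≅ 0.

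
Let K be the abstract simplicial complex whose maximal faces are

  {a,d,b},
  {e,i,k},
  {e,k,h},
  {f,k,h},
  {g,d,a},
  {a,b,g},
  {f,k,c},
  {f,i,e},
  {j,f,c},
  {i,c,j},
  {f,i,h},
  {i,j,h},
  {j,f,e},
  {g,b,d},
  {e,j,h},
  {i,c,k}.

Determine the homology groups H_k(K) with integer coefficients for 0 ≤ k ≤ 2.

Order the vertices as a < b < c < d < e < f < g < h < i < j < k. Listing each simplex with vertices in this order, K has dimension 2 with simplices:

  0-simplices (11): a, b, c, d, e, f, g, h, i, j, k
  1-simplices (24): ab, ad, ag, bd, bg, cf, ci, cj, ck, dg, ef, eh, ei, ej, ek, fh, fi, fj, fk, hi, hj, hk, ij, ik
  2-simplices (16): abd, abg, adg, bdg, cfj, cfk, cij, cik, efi, efj, ehj, ehk, eik, fhi, fhk, hij

giving chain groups C_0 ≅ Z^11, C_1 ≅ Z^24, C_2 ≅ Z^16.

The boundary map ∂_1: C_1 → C_0 maps an edge to its endpoints' difference, ∂[p,q] = q − p. For instance
  ∂ci = i − c.
The resulting 11×24 matrix has rank 9, and its Smith normal form has invariant factors (1,1,1,1,1,1,1,1,1).

∂_2: C_2 → C_1 maps a triangle to the signed sum of its edges. For instance
  ∂efj = fj − ej + ef,
  ∂abd = bd − ad + ab.
This gives a 24×16 integer matrix of rank 15; reducing to Smith normal form yields diagonal entries (1,1,1,1,1,1,1,1,1,1,1,1,1,1,2).

Now H_k = ker ∂_k / im ∂_{k+1}, so:

  H_0: rank C_0 − rank ∂_1 = 11 − 9 = 2, and the invariant factors of ∂_1 are all 1, so H_0 = Z^2.
  H_1: rank ker ∂_1 − rank ∂_2 = (24 − 9) − 15 = 0, and ∂_2 has invariant factor 2 > 1, so H_1 = Z/2.
  H_2: rank ker ∂_2 − rank ∂_3 = (16 − 15) − 0 = 1, and there is no ∂_3, so H_2 = Z.

H_0 ≅ Z^2,  H_1 ≅ Z/2,  H_2 ≅ Z.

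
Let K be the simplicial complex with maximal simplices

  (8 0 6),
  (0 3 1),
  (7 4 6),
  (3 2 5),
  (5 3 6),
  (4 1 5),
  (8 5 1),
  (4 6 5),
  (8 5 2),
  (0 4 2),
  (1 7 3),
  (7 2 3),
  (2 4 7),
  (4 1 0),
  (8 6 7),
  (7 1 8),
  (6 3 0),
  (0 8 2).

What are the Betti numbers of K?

Order the vertices as 0 < 1 < 2 < 3 < 4 < 5 < 6 < 7 < 8. Listing each simplex with vertices in this order, K has dimension 2 with simplices:

  0-simplices (9): [0], [1], [2], [3], [4], [5], [6], [7], [8]
  1-simplices (27): (27 of them)
  2-simplices (18): [0,1,3], [0,1,4], [0,2,4], [0,2,8], [0,3,6], [0,6,8], [1,3,7], [1,4,5], [1,5,8], [1,7,8], [2,3,5], [2,3,7], [2,4,7], [2,5,8], [3,5,6], [4,5,6], [4,6,7], [6,7,8]

Hence C_0 ≅ Z^9, C_1 ≅ Z^27, C_2 ≅ Z^18.

∂_1: C_1 → C_0 maps an edge to its endpoints' difference, ∂[p,q] = q − p.
The resulting 9×27 matrix has rank 8, and its Smith normal form has invariant factors (1,1,1,1,1,1,1,1).

The boundary map ∂_2: C_2 → C_1 acts by ∂[p,q,r] = [q,r] − [p,r] + [p,q]. For instance
  ∂[6,7,8] = [7,8] − [6,8] + [6,7],
  ∂[2,3,7] = [3,7] − [2,7] + [2,3].
The resulting 27×18 matrix has rank 17, and its Smith normal form has invariant factors (1,1,1,1,1,1,1,1,1,1,1,1,1,1,1,1,1).

Computing H_k = (kernel of ∂_k) / (image of ∂_{k+1}):

  H_0: rank C_0 − rank ∂_1 = 9 − 8 = 1, and the invariant factors of ∂_1 are all 1, so H_0 = Z.
  H_1: rank ker ∂_1 − rank ∂_2 = (27 − 8) − 17 = 2, and the invariant factors of ∂_2 are all 1, so H_1 = Z^2.
  H_2: rank ker ∂_2 − rank ∂_3 = (18 − 17) − 0 = 1, and there is no ∂_3, so H_2 = Z.

Hence the Betti numbers are b_0 = 1, b_1 = 2, b_2 = 1.

b_0 = 1, b_1 = 2, b_2 = 1.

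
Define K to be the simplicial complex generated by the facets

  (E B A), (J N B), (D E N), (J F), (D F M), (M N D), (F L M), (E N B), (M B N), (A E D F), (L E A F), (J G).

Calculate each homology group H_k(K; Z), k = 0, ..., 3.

H_0 = Z,  H_1 = Z,  H_2 = 0,  H_3 = 0.

Fix the vertex order A < B < D < E < F < G < J < L < M < N and write every simplex with vertices in increasing order. Then dim K = 3 and the simplices of K are:

  0-simplices (10): A, B, D, E, F, G, J, L, M, N
  1-simplices (23): AB, AD, AE, AF, AL, BE, BJ, BM, BN, DE, DF, DM, DN, EF, EL, EN, FJ, FL, FM, GJ, JN, LM, MN
  2-simplices (15): ABE, ADE, ADF, AEF, AEL, AFL, BEN, BJN, BMN, DEF, DEN, DFM, DMN, EFL, FLM
  3-simplices (2): ADEF, AEFL

so the chain groups are C_0 ≅ Z^10, C_1 ≅ Z^23, C_2 ≅ Z^15, C_3 ≅ Z^2.

The boundary map ∂_1: C_1 → C_0 maps an edge to its endpoints' difference, ∂[p,q] = q − p.
This gives a 10×23 integer matrix of rank 9; reducing to Smith normal form yields diagonal entries (1,1,1,1,1,1,1,1,1).

The boundary map ∂_2: C_2 → C_1 acts by ∂[p,q,r] = [q,r] − [p,r] + [p,q]. For instance
  ∂FLM = LM − FM + FL,
  ∂DFM = FM − DM + DF.
The 23×15 boundary matrix has rank 13 and Smith normal form diag(1,1,1,1,1,1,1,1,1,1,1,1,1).

The boundary map ∂_3: C_3 → C_2 sends each 3-simplex σ to the alternating sum Σ_i (−1)^i (σ with its i-th vertex removed). For instance
  ∂ADEF = DEF − AEF + ADF − ADE,
  ∂AEFL = EFL − AFL + AEL − AEF.
The resulting 15×2 matrix has rank 2, and its Smith normal form has invariant factors (1,1).

From H_k ≅ ker(∂_k) / im(∂_{k+1}) we obtain:

  H_0: rank C_0 − rank ∂_1 = 10 − 9 = 1, and the invariant factors of ∂_1 are all 1, so H_0 ≅ Z.
  H_1: rank ker ∂_1 − rank ∂_2 = (23 − 9) − 13 = 1, and the invariant factors of ∂_2 are all 1, so H_1 ≅ Z.
  H_2: rank ker ∂_2 − rank ∂_3 = (15 − 13) − 2 = 0, and the invariant factors of ∂_3 are all 1, so H_2 ≅ 0.
  H_3: rank ker ∂_3 − rank ∂_4 = (2 − 2) − 0 = 0, and there is no ∂_4, so H_3 ≅ 0.

As a check, the Euler characteristic is 10 − 23 + 15 − 2 = 0, which agrees with 1 − 1 + 0 − 0 = 0.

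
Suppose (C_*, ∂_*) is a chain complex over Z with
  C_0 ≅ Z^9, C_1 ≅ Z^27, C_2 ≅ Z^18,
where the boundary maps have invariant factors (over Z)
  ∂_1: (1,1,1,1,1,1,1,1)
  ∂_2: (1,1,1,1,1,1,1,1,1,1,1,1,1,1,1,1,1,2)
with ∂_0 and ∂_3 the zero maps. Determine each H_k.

H_0 ≅ Z,  H_1 ≅ Z ⊕ Z/2Z,  H_2 = 0.

H_0: b_0 = 9 − 0 − 8 = 1; torsion from ∂_1 factors > 1: none. So H_0 ≅ Z.
H_1: b_1 = 27 − 8 − 18 = 1; torsion from ∂_2 factors > 1: [2]. So H_1 ≅ Z ⊕ Z/2Z.
H_2: b_2 = 18 − 18 − 0 = 0; torsion from ∂_3 factors > 1: none. So H_2 ≅ 0.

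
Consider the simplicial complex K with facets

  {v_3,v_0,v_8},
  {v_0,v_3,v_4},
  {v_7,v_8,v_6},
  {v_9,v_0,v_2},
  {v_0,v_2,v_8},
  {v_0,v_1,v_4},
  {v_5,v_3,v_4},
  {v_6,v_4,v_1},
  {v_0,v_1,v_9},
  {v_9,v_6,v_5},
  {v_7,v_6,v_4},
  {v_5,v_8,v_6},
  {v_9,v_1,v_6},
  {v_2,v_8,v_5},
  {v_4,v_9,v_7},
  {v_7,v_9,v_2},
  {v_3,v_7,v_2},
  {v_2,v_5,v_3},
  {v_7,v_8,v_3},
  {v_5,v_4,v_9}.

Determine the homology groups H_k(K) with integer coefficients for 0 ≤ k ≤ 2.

We work with the vertex ordering v_0 < v_1 < v_2 < v_3 < v_4 < v_5 < v_6 < v_7 < v_8 < v_9. The simplices of K, each written with vertices in increasing order, are:

  0-simplices (10): [v_0], [v_1], [v_2], [v_3], [v_4], [v_5], [v_6], [v_7], [v_8], [v_9]
  1-simplices (30): (30 of them)
  2-simplices (20): (20 of them)

Hence C_0 ≅ Z^10, C_1 ≅ Z^30, C_2 ≅ Z^20.

The boundary map ∂_1: C_1 → C_0 is given by ∂[p,q] = [q] − [p]. For instance
  ∂[v_7,v_9] = [v_9] − [v_7].
As a 10×30 matrix over Z this has rank 9, with invariant factors (1,1,1,1,1,1,1,1,1).

∂_2: C_2 → C_1 sends each 2-simplex [p,q,r] to [q,r] − [p,r] + [p,q]. For instance
  ∂[v_0,v_1,v_9] = [v_1,v_9] − [v_0,v_9] + [v_0,v_1],
  ∂[v_4,v_7,v_9] = [v_7,v_9] − [v_4,v_9] + [v_4,v_7].
The 30×20 boundary matrix has rank 20 and Smith normal form diag(1,1,1,1,1,1,1,1,1,1,1,1,1,1,1,1,1,1,1,2).

Reading off H_k = ker ∂_k / im ∂_{k+1}:

  H_0: rank C_0 − rank ∂_1 = 10 − 9 = 1, and the invariant factors of ∂_1 are all 1, so H_0 ≅ Z.
  H_1: rank ker ∂_1 − rank ∂_2 = (30 − 9) − 20 = 1, and ∂_2 has invariant factor 2 > 1, so H_1 ≅ Z ⊕ Z_2.
  H_2: rank ker ∂_2 − rank ∂_3 = (20 − 20) − 0 = 0, and there is no ∂_3, so H_2 ≅ 0.

H_0 = Z,  H_1 = Z ⊕ Z_2,  H_2 = 0.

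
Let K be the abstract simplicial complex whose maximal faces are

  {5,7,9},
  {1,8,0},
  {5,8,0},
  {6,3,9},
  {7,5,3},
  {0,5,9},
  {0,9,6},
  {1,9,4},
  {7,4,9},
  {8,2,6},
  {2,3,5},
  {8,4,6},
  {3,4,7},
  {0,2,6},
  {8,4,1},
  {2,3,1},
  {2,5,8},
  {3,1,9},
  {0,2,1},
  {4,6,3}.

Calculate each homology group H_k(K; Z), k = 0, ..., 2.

H_0 ≅ Z,  H_1 ≅ Z ⊕ Z/2,  H_2 = 0.

Order the vertices as 0 < 1 < 2 < 3 < 4 < 5 < 6 < 7 < 8 < 9. Listing each simplex with vertices in this order, K has dimension 2 with simplices:

  0-simplices (10): [0], [1], [2], [3], [4], [5], [6], [7], [8], [9]
  1-simplices (30): (30 of them)
  2-simplices (20): (20 of them)

so the chain groups are C_0 ≅ Z^10, C_1 ≅ Z^30, C_2 ≅ Z^20.

∂_1: C_1 → C_0 is given by ∂[p,q] = [q] − [p]. For instance
  ∂[3,5] = [5] − [3].
The 10×30 boundary matrix has rank 9 and Smith normal form diag(1,1,1,1,1,1,1,1,1).

The boundary map ∂_2: C_2 → C_1 sends each 2-simplex [p,q,r] to [q,r] − [p,r] + [p,q]. For instance
  ∂[1,4,8] = [4,8] − [1,8] + [1,4],
  ∂[0,1,8] = [1,8] − [0,8] + [0,1].
The resulting 30×20 matrix has rank 20, and its Smith normal form has invariant factors (1,1,1,1,1,1,1,1,1,1,1,1,1,1,1,1,1,1,1,2).

Reading off H_k = ker ∂_k / im ∂_{k+1}:

  H_0: rank C_0 − rank ∂_1 = 10 − 9 = 1, and the invariant factors of ∂_1 are all 1, so H_0 = Z.
  H_1: rank ker ∂_1 − rank ∂_2 = (30 − 9) − 20 = 1, and ∂_2 has invariant factor 2 > 1, so H_1 = Z ⊕ Z/2.
  H_2: rank ker ∂_2 − rank ∂_3 = (20 − 20) − 0 = 0, and there is no ∂_3, so H_2 = 0.

As a check, the Euler characteristic is 10 − 30 + 20 = 0, which agrees with 1 − 1 + 0 = 0.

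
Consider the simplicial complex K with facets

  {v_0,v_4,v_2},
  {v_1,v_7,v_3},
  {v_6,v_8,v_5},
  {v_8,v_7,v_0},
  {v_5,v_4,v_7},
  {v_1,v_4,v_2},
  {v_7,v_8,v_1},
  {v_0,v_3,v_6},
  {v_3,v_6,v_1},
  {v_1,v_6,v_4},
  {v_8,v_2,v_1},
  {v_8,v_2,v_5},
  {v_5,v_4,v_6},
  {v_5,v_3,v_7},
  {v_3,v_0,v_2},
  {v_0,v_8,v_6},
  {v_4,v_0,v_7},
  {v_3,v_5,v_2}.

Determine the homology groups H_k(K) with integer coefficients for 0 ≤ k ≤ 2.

H_0 = Z,  H_1 = Z^2,  H_2 = Z.

Take the total order v_0 < v_1 < v_2 < v_3 < v_4 < v_5 < v_6 < v_7 < v_8 on the vertex set. Then K (dimension 2) consists of the simplices:

  0-simplices (9): [v_0], [v_1], [v_2], [v_3], [v_4], [v_5], [v_6], [v_7], [v_8]
  1-simplices (27): (27 of them)
  2-simplices (18): (18 of them)

giving chain groups C_0 ≅ Z^9, C_1 ≅ Z^27, C_2 ≅ Z^18.

∂_1: C_1 → C_0 maps an edge to its endpoints' difference, ∂[p,q] = q − p.
The 9×27 boundary matrix has rank 8 and Smith normal form diag(1,1,1,1,1,1,1,1).

The boundary map ∂_2: C_2 → C_1 maps a triangle to the signed sum of its edges. For instance
  ∂[v_1,v_4,v_6] = [v_4,v_6] − [v_1,v_6] + [v_1,v_4],
  ∂[v_0,v_2,v_3] = [v_2,v_3] − [v_0,v_3] + [v_0,v_2].
The 27×18 boundary matrix has rank 17 and Smith normal form diag(1,1,1,1,1,1,1,1,1,1,1,1,1,1,1,1,1).

Reading off H_k = ker ∂_k / im ∂_{k+1}:

  H_0: rank C_0 − rank ∂_1 = 9 − 8 = 1, and the invariant factors of ∂_1 are all 1, so H_0 ≅ Z.
  H_1: rank ker ∂_1 − rank ∂_2 = (27 − 8) − 17 = 2, and the invariant factors of ∂_2 are all 1, so H_1 ≅ Z^2.
  H_2: rank ker ∂_2 − rank ∂_3 = (18 − 17) − 0 = 1, and there is no ∂_3, so H_2 ≅ Z.

As a check, the Euler characteristic is 9 − 27 + 18 = 0, which agrees with 1 − 2 + 1 = 0.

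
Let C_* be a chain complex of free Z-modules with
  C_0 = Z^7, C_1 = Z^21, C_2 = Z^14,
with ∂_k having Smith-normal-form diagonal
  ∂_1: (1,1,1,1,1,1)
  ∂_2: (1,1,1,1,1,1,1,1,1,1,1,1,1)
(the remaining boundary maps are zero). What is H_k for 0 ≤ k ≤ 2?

H_0: b_0 = 7 − 0 − 6 = 1; torsion from ∂_1 factors > 1: none. So H_0 = Z.
H_1: b_1 = 21 − 6 − 13 = 2; torsion from ∂_2 factors > 1: none. So H_1 = Z^2.
H_2: b_2 = 14 − 13 − 0 = 1; torsion from ∂_3 factors > 1: none. So H_2 = Z.

H_0 = Z,  H_1 = Z^2,  H_2 = Z.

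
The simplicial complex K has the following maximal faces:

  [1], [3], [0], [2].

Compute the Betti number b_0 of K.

Order the vertices as 0 < 1 < 2 < 3. Listing each simplex with vertices in this order, K has dimension 0 with simplices:

  0-simplices (4): [0], [1], [2], [3]

giving chain groups C_0 ≅ Z^4.

From H_k ≅ ker(∂_k) / im(∂_{k+1}) we obtain:

  H_0: rank C_0 − rank ∂_1 = 4 − 0 = 4, and there is no ∂_1, so H_0 = Z^4.

Hence the Betti numbers are b_0 = 4.

b_0 = 4.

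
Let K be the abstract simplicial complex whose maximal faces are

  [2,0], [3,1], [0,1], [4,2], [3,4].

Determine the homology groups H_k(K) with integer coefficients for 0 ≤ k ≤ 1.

H_0 ≅ Z,  H_1 ≅ Z.

Take the total order 0 < 1 < 2 < 3 < 4 on the vertex set. Then K (dimension 1) consists of the simplices:

  0-simplices (5): [0], [1], [2], [3], [4]
  1-simplices (5): [0,1], [0,2], [1,3], [2,4], [3,4]

so the chain groups are C_0 ≅ Z^5, C_1 ≅ Z^5.

Boundary ∂_1: C_1 → C_0 sends each edge [p,q] (with p < q) to q − p.
As a 5×5 matrix over Z this has rank 4, with invariant factors (1,1,1,1).

Computing H_k = (kernel of ∂_k) / (image of ∂_{k+1}):

  H_0: rank C_0 − rank ∂_1 = 5 − 4 = 1, and the invariant factors of ∂_1 are all 1, so H_0 = Z.
  H_1: rank ker ∂_1 − rank ∂_2 = (5 − 4) − 0 = 1, and there is no ∂_2, so H_1 = Z.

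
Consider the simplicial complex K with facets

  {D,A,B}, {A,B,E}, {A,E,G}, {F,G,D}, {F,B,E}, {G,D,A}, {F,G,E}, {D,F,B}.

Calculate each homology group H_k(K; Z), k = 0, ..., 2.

We work with the vertex ordering A < B < D < E < F < G. The simplices of K, each written with vertices in increasing order, are:

  0-simplices (6): A, B, D, E, F, G
  1-simplices (12): AB, AD, AE, AG, BD, BE, BF, DF, DG, EF, EG, FG
  2-simplices (8): ABD, ABE, ADG, AEG, BDF, BEF, DFG, EFG

so the chain groups are C_0 ≅ Z^6, C_1 ≅ Z^12, C_2 ≅ Z^8.

Boundary ∂_1: C_1 → C_0 sends each edge [p,q] (with p < q) to q − p. For instance
  ∂DF = F − D.
As a 6×12 matrix over Z this has rank 5, with invariant factors (1,1,1,1,1).

∂_2: C_2 → C_1 acts by ∂[p,q,r] = [q,r] − [p,r] + [p,q]. For instance
  ∂BDF = DF − BF + BD,
  ∂BEF = EF − BF + BE.
The 12×8 boundary matrix has rank 7 and Smith normal form diag(1,1,1,1,1,1,1).

Now H_k = ker ∂_k / im ∂_{k+1}, so:

  H_0: rank C_0 − rank ∂_1 = 6 − 5 = 1, and the invariant factors of ∂_1 are all 1, so H_0 = Z.
  H_1: rank ker ∂_1 − rank ∂_2 = (12 − 5) − 7 = 0, and the invariant factors of ∂_2 are all 1, so H_1 = 0.
  H_2: rank ker ∂_2 − rank ∂_3 = (8 − 7) − 0 = 1, and there is no ∂_3, so H_2 = Z.

(K is a triangulation of the 2-sphere S^2.)

H_0 ≅ Z,  H_1 = 0,  H_2 ≅ Z.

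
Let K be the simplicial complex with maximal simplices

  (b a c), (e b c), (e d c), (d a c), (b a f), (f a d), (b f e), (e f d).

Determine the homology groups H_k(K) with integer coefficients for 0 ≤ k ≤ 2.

H_0 ≅ Z,  H_1 = 0,  H_2 ≅ Z.

K has 6 vertices, 12 edges, 8 triangles.
rank ∂_0 = 0, rank ∂_1 = 5 ⇒ b_0 = 6 − 0 − 5 = 1; all invariant factors of ∂_1 are 1 so no torsion. So H_0 = Z.
rank ∂_1 = 5, rank ∂_2 = 7 ⇒ b_1 = 12 − 5 − 7 = 0; all invariant factors of ∂_2 are 1 so no torsion. So H_1 = 0.
rank ∂_2 = 7, rank ∂_3 = 0 ⇒ b_2 = 8 − 7 − 0 = 1. So H_2 = Z.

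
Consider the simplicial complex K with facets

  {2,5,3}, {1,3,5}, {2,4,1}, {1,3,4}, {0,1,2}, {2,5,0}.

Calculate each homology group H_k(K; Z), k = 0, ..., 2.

Order the vertices as 0 < 1 < 2 < 3 < 4 < 5. Listing each simplex with vertices in this order, K has dimension 2 with simplices:

  0-simplices (6): [0], [1], [2], [3], [4], [5]
  1-simplices (12): [0,1], [0,2], [0,5], [1,2], [1,3], [1,4], [1,5], [2,3], [2,4], [2,5], [3,4], [3,5]
  2-simplices (6): [0,1,2], [0,2,5], [1,2,4], [1,3,4], [1,3,5], [2,3,5]

Hence C_0 ≅ Z^6, C_1 ≅ Z^12, C_2 ≅ Z^6.

The boundary map ∂_1: C_1 → C_0 maps an edge to its endpoints' difference, ∂[p,q] = q − p.
The resulting 6×12 matrix has rank 5, and its Smith normal form has invariant factors (1,1,1,1,1).

∂_2: C_2 → C_1 sends each 2-simplex [p,q,r] to [q,r] − [p,r] + [p,q]. For instance
  ∂[1,3,4] = [3,4] − [1,4] + [1,3],
  ∂[2,3,5] = [3,5] − [2,5] + [2,3].
The resulting 12×6 matrix has rank 6, and its Smith normal form has invariant factors (1,1,1,1,1,1).

Computing H_k = (kernel of ∂_k) / (image of ∂_{k+1}):

  H_0: rank C_0 − rank ∂_1 = 6 − 5 = 1, and the invariant factors of ∂_1 are all 1, so H_0 ≅ Z.
  H_1: rank ker ∂_1 − rank ∂_2 = (12 − 5) − 6 = 1, and the invariant factors of ∂_2 are all 1, so H_1 ≅ Z.
  H_2: rank ker ∂_2 − rank ∂_3 = (6 − 6) − 0 = 0, and there is no ∂_3, so H_2 ≅ 0.

H_0 = Z,  H_1 = Z,  H_2 = 0.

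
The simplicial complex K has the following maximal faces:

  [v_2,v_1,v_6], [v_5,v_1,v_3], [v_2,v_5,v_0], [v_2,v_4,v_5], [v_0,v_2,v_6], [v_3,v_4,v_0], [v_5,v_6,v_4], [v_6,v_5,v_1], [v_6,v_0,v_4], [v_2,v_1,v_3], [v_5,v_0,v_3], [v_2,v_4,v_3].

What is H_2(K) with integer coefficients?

H_2 = 0.

Take the total order v_0 < v_1 < v_2 < v_3 < v_4 < v_5 < v_6 on the vertex set. Then K (dimension 2) consists of the simplices:

  0-simplices (7): [v_0], [v_1], [v_2], [v_3], [v_4], [v_5], [v_6]
  1-simplices (18): (18 of them)
  2-simplices (12): (12 of them)

Hence C_0 ≅ Z^7, C_1 ≅ Z^18, C_2 ≅ Z^12.

∂_1: C_1 → C_0 sends each edge [p,q] (with p < q) to q − p. For instance
  ∂[v_2,v_4] = [v_4] − [v_2].
As a 7×18 matrix over Z this has rank 6, with invariant factors (1,1,1,1,1,1).

∂_2: C_2 → C_1 maps a triangle to the signed sum of its edges. For instance
  ∂[v_4,v_5,v_6] = [v_5,v_6] − [v_4,v_6] + [v_4,v_5],
  ∂[v_0,v_2,v_6] = [v_2,v_6] − [v_0,v_6] + [v_0,v_2].
As a 18×12 matrix over Z this has rank 12, with invariant factors (1,1,1,1,1,1,1,1,1,1,1,2).

Now H_k = ker ∂_k / im ∂_{k+1}, so:

  H_2: rank ker ∂_2 − rank ∂_3 = (12 − 12) − 0 = 0, and there is no ∂_3, so H_2 = 0.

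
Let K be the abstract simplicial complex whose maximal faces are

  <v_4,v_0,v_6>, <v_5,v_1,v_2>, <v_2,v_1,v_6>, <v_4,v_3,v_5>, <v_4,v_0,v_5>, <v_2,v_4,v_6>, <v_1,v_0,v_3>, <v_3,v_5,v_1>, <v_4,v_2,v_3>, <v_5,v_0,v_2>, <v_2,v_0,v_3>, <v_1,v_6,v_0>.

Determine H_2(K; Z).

We work with the vertex ordering v_0 < v_1 < v_2 < v_3 < v_4 < v_5 < v_6. The simplices of K, each written with vertices in increasing order, are:

  0-simplices (7): [v_0], [v_1], [v_2], [v_3], [v_4], [v_5], [v_6]
  1-simplices (18): (18 of them)
  2-simplices (12): (12 of them)

so the chain groups are C_0 ≅ Z^7, C_1 ≅ Z^18, C_2 ≅ Z^12.

The boundary map ∂_1: C_1 → C_0 is given by ∂[p,q] = [q] − [p]. For instance
  ∂[v_2,v_5] = [v_5] − [v_2].
As a 7×18 matrix over Z this has rank 6, with invariant factors (1,1,1,1,1,1).

∂_2: C_2 → C_1 maps a triangle to the signed sum of its edges. For instance
  ∂[v_0,v_4,v_5] = [v_4,v_5] − [v_0,v_5] + [v_0,v_4],
  ∂[v_0,v_1,v_3] = [v_1,v_3] − [v_0,v_3] + [v_0,v_1].
The 18×12 boundary matrix has rank 12 and Smith normal form diag(1,1,1,1,1,1,1,1,1,1,1,2).

From H_k ≅ ker(∂_k) / im(∂_{k+1}) we obtain:

  H_2: rank ker ∂_2 − rank ∂_3 = (12 − 12) − 0 = 0, and there is no ∂_3, so H_2 ≅ 0.

(K is a triangulation of the real projective plane RP^2.)

H_2 ≅ 0.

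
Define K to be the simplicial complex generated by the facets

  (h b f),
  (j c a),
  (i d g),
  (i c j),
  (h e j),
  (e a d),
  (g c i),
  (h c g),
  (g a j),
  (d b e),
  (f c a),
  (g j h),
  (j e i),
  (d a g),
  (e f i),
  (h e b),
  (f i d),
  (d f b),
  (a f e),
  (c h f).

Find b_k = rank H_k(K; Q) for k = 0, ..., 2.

Fix the vertex order a < b < c < d < e < f < g < h < i < j and write every simplex with vertices in increasing order. Then dim K = 2 and the simplices of K are:

  0-simplices (10): a, b, c, d, e, f, g, h, i, j
  1-simplices (30): ac, ad, ae, af, ag, aj, bd, be, bf, bh, cf, cg, ch, ci, cj, de, df, dg, di, ef, eh, ei, ej, fh, fi, gh, gi, gj, hj, ij
  2-simplices (20): acf, acj, ade, adg, aef, agj, bde, bdf, beh, bfh, cfh, cgh, cgi, cij, dfi, dgi, efi, ehj, eij, ghj

giving chain groups C_0 ≅ Z^10, C_1 ≅ Z^30, C_2 ≅ Z^20.

Boundary ∂_1: C_1 → C_0 is given by ∂[p,q] = [q] − [p]. For instance
  ∂gj = j − g.
The resulting 10×30 matrix has rank 9, and its Smith normal form has invariant factors (1,1,1,1,1,1,1,1,1).

Boundary ∂_2: C_2 → C_1 acts by ∂[p,q,r] = [q,r] − [p,r] + [p,q]. For instance
  ∂dgi = gi − di + dg,
  ∂cfh = fh − ch + cf.
This gives a 30×20 integer matrix of rank 20; reducing to Smith normal form yields diagonal entries (1,1,1,1,1,1,1,1,1,1,1,1,1,1,1,1,1,1,1,2).

Computing H_k = (kernel of ∂_k) / (image of ∂_{k+1}):

  H_0: rank C_0 − rank ∂_1 = 10 − 9 = 1, and the invariant factors of ∂_1 are all 1, so H_0 ≅ Z.
  H_1: rank ker ∂_1 − rank ∂_2 = (30 − 9) − 20 = 1, and ∂_2 has invariant factor 2 > 1, so H_1 ≅ Z ⊕ Z/2.
  H_2: rank ker ∂_2 − rank ∂_3 = (20 − 20) − 0 = 0, and there is no ∂_3, so H_2 ≅ 0.

As a check, the Euler characteristic is 10 − 30 + 20 = 0, which agrees with 1 − 1 + 0 = 0.

Hence the Betti numbers are b_0 = 1, b_1 = 1, b_2 = 0.

b_0 = 1, b_1 = 1, b_2 = 0.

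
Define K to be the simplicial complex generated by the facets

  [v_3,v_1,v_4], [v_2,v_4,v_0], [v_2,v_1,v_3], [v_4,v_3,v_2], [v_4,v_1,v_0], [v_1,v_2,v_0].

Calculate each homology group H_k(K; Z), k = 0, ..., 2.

Take the total order v_0 < v_1 < v_2 < v_3 < v_4 on the vertex set. Then K (dimension 2) consists of the simplices:

  0-simplices (5): [v_0], [v_1], [v_2], [v_3], [v_4]
  1-simplices (9): [v_0,v_1], [v_0,v_2], [v_0,v_4], [v_1,v_2], [v_1,v_3], [v_1,v_4], [v_2,v_3], [v_2,v_4], [v_3,v_4]
  2-simplices (6): [v_0,v_1,v_2], [v_0,v_1,v_4], [v_0,v_2,v_4], [v_1,v_2,v_3], [v_1,v_3,v_4], [v_2,v_3,v_4]

Hence C_0 ≅ Z^5, C_1 ≅ Z^9, C_2 ≅ Z^6.

The boundary map ∂_1: C_1 → C_0 maps an edge to its endpoints' difference, ∂[p,q] = q − p.
The resulting 5×9 matrix has rank 4, and its Smith normal form has invariant factors (1,1,1,1).

The boundary map ∂_2: C_2 → C_1 sends each 2-simplex [p,q,r] to [q,r] − [p,r] + [p,q]. For instance
  ∂[v_1,v_3,v_4] = [v_3,v_4] − [v_1,v_4] + [v_1,v_3],
  ∂[v_2,v_3,v_4] = [v_3,v_4] − [v_2,v_4] + [v_2,v_3].
As a 9×6 matrix over Z this has rank 5, with invariant factors (1,1,1,1,1).

Now H_k = ker ∂_k / im ∂_{k+1}, so:

  H_0: rank C_0 − rank ∂_1 = 5 − 4 = 1, and the invariant factors of ∂_1 are all 1, so H_0 = Z.
  H_1: rank ker ∂_1 − rank ∂_2 = (9 − 4) − 5 = 0, and the invariant factors of ∂_2 are all 1, so H_1 = 0.
  H_2: rank ker ∂_2 − rank ∂_3 = (6 − 5) − 0 = 1, and there is no ∂_3, so H_2 = Z.

(K is a triangulation of the 2-sphere S^2.)

H_0 = Z,  H_1 = 0,  H_2 = Z.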